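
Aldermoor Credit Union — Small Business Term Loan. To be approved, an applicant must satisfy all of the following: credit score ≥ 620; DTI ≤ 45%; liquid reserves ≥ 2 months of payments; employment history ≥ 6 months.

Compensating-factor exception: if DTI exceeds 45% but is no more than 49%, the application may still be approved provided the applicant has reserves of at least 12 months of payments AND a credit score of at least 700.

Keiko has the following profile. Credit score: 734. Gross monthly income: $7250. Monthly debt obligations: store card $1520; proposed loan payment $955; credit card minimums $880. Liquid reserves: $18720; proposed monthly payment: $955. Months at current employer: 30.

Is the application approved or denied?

Credit score 734 ≥ 620 (meets base)
Total debts = (1,520 + 955 + 880) = 3,355. DTI: 3,355 ÷ 7,250 = 46.3%, over the 45% base limit.
Reserves: 18,720 ÷ 955 = 19.6 months (meets 2-month minimum)
Employment 30 ≥ 6 months
DTI 46.3% is within the 45%–49% exception band; checking compensating factors.
Override check — reserves: 19.6 mo (ok); score: 734 (ok).
Both compensating conditions met → exception applies.

Approved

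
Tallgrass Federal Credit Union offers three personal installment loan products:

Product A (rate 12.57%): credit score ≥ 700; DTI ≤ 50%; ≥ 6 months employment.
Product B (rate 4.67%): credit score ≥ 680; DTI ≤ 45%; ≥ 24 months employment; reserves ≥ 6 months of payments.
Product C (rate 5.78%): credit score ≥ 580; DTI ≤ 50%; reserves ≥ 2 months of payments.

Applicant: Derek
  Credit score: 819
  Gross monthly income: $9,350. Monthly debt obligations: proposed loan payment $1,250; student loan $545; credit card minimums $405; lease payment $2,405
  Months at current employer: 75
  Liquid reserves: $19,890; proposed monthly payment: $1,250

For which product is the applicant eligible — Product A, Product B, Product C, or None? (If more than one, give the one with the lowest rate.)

Total debts = (1,250 + 545 + 405 + 2,405) = 4,605; DTI = 4,605/9,350 = 49.3%.
Reserves = 19,890/1,250 = 15.9 months.
Product A: score 819 ≥ 700; DTI 49.3% ≤ 50%; employment 75 ≥ 6 mo → qualifies.
Product B: score 819 ≥ 680; DTI 49.3% > 45%; employment 75 ≥ 24 mo; reserves 15.9 ≥ 6 mo → does not qualify.
Product C: score 819 ≥ 580; DTI 49.3% ≤ 50%; reserves 15.9 ≥ 2 mo → qualifies.
Qualifying: Product A, Product C. Lowest rate is 5.78% → Product C.

Product C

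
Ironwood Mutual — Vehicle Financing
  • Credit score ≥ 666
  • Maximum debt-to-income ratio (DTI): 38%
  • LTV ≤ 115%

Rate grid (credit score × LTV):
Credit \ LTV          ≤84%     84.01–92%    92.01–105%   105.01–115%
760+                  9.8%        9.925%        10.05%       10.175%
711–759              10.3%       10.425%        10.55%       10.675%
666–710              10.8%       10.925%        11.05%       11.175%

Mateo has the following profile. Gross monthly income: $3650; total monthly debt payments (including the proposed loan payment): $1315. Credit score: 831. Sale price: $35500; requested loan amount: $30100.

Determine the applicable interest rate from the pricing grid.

Credit score 831 ≥ 666; DTI: 1,315 ÷ 3,650 = 36%, within the 38% cap
LTV = 30,100/35,500 = 84.8% ≤ 115%
Score 831 is in the 760+ band; LTV 84.8% is in the 84.01–92% band → 9.925%.

9.925%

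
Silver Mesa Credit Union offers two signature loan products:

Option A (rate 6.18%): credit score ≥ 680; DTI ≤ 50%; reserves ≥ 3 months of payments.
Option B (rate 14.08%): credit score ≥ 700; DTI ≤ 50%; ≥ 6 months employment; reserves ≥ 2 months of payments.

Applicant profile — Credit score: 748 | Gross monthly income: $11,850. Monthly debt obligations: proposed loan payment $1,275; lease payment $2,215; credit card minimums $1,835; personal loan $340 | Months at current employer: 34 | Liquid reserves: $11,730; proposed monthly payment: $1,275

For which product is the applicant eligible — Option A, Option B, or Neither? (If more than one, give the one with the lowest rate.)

Total debts = (1,275 + 2,215 + 1,835 + 340) = 5,665; DTI = 5,665/11,850 = 47.8%.
Reserves = 11,730/1,275 = 9.2 months.
Option A: score 748 ≥ 680; DTI 47.8% ≤ 50%; reserves 9.2 ≥ 3 mo → qualifies.
Option B: score 748 ≥ 700; DTI 47.8% ≤ 50%; employment 34 ≥ 6 mo; reserves 9.2 ≥ 2 mo → qualifies.
Qualifying: Option A, Option B. Lowest rate is 6.18% → Option A.

Option A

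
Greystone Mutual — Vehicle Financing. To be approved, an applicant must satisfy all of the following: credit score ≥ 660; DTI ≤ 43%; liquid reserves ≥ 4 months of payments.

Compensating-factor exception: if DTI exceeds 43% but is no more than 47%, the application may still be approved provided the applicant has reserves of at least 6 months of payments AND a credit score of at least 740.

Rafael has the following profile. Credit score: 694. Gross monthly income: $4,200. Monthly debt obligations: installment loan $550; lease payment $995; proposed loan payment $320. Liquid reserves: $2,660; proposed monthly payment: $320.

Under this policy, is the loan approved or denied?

Credit score 694 ≥ 660 (meets base)
Total debts = (550 + 995 + 320) = 1,865. DTI: 1,865 ÷ 4,200 = 44.4%, over the 43% base limit.
Reserves: 2,660 ÷ 320 = 8.3 months (meets 4-month minimum)
DTI 44.4% is within the 43%–47% exception band; checking compensating factors.
Override check — reserves: 8.3 mo (ok); score: 694 (below 740).
Compensating-factor requirement not fully met.

Denied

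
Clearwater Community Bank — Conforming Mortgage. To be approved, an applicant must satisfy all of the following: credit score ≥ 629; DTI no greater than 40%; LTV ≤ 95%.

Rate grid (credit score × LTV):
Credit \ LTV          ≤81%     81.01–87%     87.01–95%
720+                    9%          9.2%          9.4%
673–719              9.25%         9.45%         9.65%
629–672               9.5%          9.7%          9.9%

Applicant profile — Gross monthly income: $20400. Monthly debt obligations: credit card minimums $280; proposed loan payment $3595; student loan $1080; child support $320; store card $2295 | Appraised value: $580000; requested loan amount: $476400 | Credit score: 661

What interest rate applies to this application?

Credit score 661 ≥ 629; Total monthly debts = (280 + 3,595 + 1,080 + 320 + 2,295) = 7,570. DTI: 7,570 ÷ 20,400 = 37.1%, within the 40% cap
LTV: 476,400 ÷ 580,000 = 82.1%, within 95% cap
Credit 661 → row 629–672; LTV 82.1% → column 81.01–87%. Grid cell → 9.7%.

9.7%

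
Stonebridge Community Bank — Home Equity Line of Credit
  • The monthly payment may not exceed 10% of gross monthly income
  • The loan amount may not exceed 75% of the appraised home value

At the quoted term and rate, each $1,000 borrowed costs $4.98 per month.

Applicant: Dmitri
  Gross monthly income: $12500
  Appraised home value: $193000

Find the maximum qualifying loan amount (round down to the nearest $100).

$144,700

Payment cap: 10% × $12,500 = $1,250/month.
At $4.98 per $1,000, that supports 1,250/4.98 × 1,000 ≈ $251,004 → $251,000.
LTV cap: 75% × $193,000 = $144,750 → $144,700.
Binding constraint: loan-to-value.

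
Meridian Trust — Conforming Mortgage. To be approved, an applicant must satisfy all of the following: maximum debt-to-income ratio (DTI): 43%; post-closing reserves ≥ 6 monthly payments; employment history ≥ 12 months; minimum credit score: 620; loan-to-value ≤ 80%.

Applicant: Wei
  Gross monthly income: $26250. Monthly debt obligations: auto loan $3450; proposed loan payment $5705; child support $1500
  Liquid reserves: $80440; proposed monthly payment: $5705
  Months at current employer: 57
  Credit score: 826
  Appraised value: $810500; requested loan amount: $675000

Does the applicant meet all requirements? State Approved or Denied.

Total monthly debts = (3,450 + 5,705 + 1,500) = 10,655. DTI: 10,655 ÷ 26,250 = 40.6%, within the 43% cap
Reserves: 80,440 ÷ 5,705 = 14.1 months (meets 6-month minimum)
Employment 57 ≥ 12 months
Credit score 826 ≥ 620 (meets)
Loan-to-value = 675,000/810,500 = 83.3% — fail (80% max)
Fails on LTV.

Denied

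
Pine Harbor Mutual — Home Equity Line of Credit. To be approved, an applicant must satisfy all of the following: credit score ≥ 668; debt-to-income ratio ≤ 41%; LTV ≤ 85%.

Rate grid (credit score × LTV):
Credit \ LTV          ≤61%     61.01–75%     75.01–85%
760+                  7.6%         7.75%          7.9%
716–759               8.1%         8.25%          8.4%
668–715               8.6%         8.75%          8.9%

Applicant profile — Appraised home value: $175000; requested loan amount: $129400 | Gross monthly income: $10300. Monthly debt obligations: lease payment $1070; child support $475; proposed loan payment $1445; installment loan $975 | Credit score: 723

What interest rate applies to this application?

8.25%

Credit score 723 ≥ 668; Total monthly debts = (1,070 + 475 + 1,445 + 975) = 3,965. DTI: 3,965 ÷ 10,300 = 38.5%, within the 41% cap
LTV: 129,400 ÷ 175,000 = 73.9%, within 85% cap
Credit 723 → row 716–759; LTV 73.9% → column 61.01–75%. Grid cell → 8.25%.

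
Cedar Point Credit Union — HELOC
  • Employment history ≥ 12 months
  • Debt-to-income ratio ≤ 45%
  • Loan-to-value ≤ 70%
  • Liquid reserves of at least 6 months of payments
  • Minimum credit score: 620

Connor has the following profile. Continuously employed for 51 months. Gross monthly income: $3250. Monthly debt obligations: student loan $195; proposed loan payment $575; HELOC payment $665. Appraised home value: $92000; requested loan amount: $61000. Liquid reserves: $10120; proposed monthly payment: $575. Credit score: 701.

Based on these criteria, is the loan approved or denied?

Approved

Employment 51 ≥ 12 months
Total monthly debts = (195 + 575 + 665) = 1,435. DTI: 1,435 ÷ 3,250 = 44.2%, within the 45% cap
Loan-to-value = 61,000/92,000 = 66.3% — pass (70% max)
Liquid reserves cover 10,120/575 = 17.6 months — ≥ 6 required
Credit score 701 ≥ 620 (meets)
All criteria satisfied.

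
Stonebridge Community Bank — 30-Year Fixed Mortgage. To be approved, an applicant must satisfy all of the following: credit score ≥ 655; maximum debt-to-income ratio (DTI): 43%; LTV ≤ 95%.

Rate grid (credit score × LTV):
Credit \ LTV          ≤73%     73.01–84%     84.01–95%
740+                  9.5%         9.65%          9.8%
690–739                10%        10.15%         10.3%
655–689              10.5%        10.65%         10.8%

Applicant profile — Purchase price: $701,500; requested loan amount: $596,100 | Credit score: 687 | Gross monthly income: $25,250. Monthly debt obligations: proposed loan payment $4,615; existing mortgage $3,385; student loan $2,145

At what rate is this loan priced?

Credit score 687 ≥ 655; Total monthly debts = (4,615 + 3,385 + 2,145) = 10,145. Debt-to-income = 10,145/25,250 = 40.2% — meets 43% limit
Loan-to-value = 596,100/701,500 = 85% — pass (95% max)
Score 687 is in the 655–689 band; LTV 85% is in the 84.01–95% band → 10.8%.

10.8%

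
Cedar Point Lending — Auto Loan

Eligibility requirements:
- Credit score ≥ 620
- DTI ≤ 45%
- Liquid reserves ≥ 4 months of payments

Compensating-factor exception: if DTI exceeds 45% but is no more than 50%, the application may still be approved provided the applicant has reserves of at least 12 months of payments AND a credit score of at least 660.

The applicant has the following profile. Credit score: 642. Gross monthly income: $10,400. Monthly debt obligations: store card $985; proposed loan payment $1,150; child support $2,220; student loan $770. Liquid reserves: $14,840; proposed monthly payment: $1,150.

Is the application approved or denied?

Credit score 642 ≥ 620 (meets base)
Total debts = (985 + 1,150 + 2,220 + 770) = 5,125. DTI = 5,125/10,400 = 49.3% > 45% — standard DTI limit exceeded.
Reserves = 14,840/1,150 = 12.9 months ≥ 4
49.3% falls in the override range (45%–50%), so the compensating-factor test applies.
Override check — reserves: 12.9 mo (ok); score: 642 (below 660).
Override conditions not both satisfied; exception does not apply.

Denied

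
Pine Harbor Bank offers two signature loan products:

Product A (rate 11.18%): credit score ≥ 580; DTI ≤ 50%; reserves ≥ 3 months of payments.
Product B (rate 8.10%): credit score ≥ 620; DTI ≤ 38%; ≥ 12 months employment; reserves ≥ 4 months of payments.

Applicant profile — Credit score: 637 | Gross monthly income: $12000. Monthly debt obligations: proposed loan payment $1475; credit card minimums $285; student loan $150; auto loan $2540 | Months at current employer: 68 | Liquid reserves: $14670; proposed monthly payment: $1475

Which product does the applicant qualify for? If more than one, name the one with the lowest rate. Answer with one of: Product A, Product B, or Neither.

Product B

Total debts = (1,475 + 285 + 150 + 2,540) = 4,450; DTI = 4,450/12,000 = 37.1%.
Reserves = 14,670/1,475 = 9.9 months.
Product A: score 637 ≥ 580; DTI 37.1% ≤ 50%; reserves 9.9 ≥ 3 mo → qualifies.
Product B: score 637 ≥ 620; DTI 37.1% ≤ 38%; employment 68 ≥ 12 mo; reserves 9.9 ≥ 4 mo → qualifies.
Qualifying: Product A, Product B. Lowest rate is 8.10% → Product B.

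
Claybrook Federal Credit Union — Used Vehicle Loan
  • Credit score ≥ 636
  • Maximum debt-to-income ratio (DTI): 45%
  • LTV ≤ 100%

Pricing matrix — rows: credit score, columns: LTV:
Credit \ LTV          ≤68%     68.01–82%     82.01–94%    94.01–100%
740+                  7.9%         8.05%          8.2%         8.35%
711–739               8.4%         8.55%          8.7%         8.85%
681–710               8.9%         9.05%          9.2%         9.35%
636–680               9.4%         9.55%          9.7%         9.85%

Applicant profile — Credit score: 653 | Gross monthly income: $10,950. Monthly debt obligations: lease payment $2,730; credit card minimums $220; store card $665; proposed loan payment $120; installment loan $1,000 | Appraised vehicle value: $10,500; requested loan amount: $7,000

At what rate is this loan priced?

9.4%

Credit score 653 ≥ 636; Total monthly debts = (2,730 + 220 + 665 + 120 + 1,000) = 4,735. DTI: 4,735 ÷ 10,950 = 43.2%, within the 45% cap
LTV = 7,000/10,500 = 66.7% ≤ 100%
Row: 653 falls in 636–680. Column: 66.7% falls in ≤68%. Rate = 9.4%.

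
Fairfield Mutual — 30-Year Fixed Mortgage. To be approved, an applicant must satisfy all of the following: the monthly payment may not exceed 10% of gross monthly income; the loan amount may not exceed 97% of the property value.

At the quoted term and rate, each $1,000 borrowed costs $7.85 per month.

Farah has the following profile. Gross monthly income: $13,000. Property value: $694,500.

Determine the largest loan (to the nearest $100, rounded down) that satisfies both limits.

$165,600

Payment cap: 10% × $13,000 = $1,300/month.
At $7.85 per $1,000, that supports 1,300/7.85 × 1,000 ≈ $165,605 → $165,600.
LTV cap: 97% × $694,500 = $673,665 → $673,600.
Binding constraint: payment-to-income.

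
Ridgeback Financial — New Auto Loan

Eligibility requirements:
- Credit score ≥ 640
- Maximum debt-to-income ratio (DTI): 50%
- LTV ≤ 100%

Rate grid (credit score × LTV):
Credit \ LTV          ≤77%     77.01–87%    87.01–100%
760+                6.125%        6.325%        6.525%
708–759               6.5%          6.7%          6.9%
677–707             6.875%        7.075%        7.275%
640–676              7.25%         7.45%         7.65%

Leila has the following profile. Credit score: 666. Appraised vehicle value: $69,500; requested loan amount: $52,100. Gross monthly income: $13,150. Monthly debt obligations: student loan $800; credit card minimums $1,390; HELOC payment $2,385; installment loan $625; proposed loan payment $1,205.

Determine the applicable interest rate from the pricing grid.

Credit score 666 ≥ 640; Total monthly debts = (800 + 1,390 + 2,385 + 625 + 1,205) = 6,405. DTI: 6,405 ÷ 13,150 = 48.7%, within the 50% cap
LTV = 52,100/69,500 = 75% ≤ 100%
Credit 666 → row 640–676; LTV 75% → column ≤77%. Grid cell → 7.25%.

7.25%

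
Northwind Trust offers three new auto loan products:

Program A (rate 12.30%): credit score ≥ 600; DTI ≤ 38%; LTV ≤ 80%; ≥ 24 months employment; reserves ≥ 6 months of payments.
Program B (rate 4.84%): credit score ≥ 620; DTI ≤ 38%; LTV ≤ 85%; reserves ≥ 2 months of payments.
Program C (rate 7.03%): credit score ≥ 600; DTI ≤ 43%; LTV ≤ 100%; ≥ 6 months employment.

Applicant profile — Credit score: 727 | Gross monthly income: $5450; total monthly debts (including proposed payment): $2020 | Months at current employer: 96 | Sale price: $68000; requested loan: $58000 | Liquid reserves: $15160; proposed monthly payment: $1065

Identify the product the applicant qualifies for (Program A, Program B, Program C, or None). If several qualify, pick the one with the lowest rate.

DTI = 2,020/5,450 = 37.1%.
LTV = 58,000/68,000 = 85.3%.
Reserves = 15,160/1,065 = 14.2 months.
Program A: score 727 ≥ 600; DTI 37.1% ≤ 38%; LTV 85.3% > 80%; employment 96 ≥ 24 mo; reserves 14.2 ≥ 6 mo → does not qualify.
Program B: score 727 ≥ 620; DTI 37.1% ≤ 38%; LTV 85.3% > 85%; reserves 14.2 ≥ 2 mo → does not qualify.
Program C: score 727 ≥ 600; DTI 37.1% ≤ 43%; LTV 85.3% ≤ 100%; employment 96 ≥ 6 mo → qualifies.

Program C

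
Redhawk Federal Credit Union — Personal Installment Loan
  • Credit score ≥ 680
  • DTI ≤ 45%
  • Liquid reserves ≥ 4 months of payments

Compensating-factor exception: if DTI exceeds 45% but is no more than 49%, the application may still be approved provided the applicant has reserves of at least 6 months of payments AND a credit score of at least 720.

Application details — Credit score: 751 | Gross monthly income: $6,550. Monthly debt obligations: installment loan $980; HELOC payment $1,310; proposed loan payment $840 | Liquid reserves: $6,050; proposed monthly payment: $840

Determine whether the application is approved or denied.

Credit score 751 ≥ 680 (meets base)
Total debts = (980 + 1,310 + 840) = 3,130. DTI = 3,130/6,550 = 47.8% > 45% — standard DTI limit exceeded.
Reserves = 6,050/840 = 7.2 months ≥ 4
DTI 47.8% is within the 45%–49% exception band; checking compensating factors.
Reserves 7.2 ≥ 6 months; credit score 751 ≥ 720.
Both override conditions satisfied; DTI exception granted.

Approved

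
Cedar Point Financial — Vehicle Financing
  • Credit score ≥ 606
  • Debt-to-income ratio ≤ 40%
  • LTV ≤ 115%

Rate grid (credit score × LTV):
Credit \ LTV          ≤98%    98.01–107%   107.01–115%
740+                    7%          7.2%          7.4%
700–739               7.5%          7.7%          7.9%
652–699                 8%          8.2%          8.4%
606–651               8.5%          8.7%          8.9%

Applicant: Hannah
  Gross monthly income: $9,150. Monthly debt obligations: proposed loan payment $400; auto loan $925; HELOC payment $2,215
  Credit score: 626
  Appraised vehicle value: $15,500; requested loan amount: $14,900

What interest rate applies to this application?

8.5%

Credit score 626 ≥ 606; Total monthly debts = (400 + 925 + 2,215) = 3,540. DTI = 3,540/9,150 = 38.7% ≤ 40%
LTV: 14,900 ÷ 15,500 = 96.1%, within 115% cap
Credit 626 → row 606–651; LTV 96.1% → column ≤98%. Grid cell → 8.5%.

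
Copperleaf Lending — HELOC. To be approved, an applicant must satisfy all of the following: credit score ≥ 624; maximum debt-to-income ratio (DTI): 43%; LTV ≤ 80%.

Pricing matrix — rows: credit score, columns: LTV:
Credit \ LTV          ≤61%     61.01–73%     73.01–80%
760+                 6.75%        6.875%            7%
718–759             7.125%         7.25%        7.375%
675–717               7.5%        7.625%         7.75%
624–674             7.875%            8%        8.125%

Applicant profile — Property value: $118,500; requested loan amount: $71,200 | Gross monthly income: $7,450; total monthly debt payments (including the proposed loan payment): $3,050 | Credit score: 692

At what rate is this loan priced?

7.5%

Credit score 692 ≥ 624; Debt-to-income = 3,050/7,450 = 40.9% — meets 43% limit
LTV = 71,200/118,500 = 60.1% ≤ 80%
Credit 692 → row 675–717; LTV 60.1% → column ≤61%. Grid cell → 7.5%.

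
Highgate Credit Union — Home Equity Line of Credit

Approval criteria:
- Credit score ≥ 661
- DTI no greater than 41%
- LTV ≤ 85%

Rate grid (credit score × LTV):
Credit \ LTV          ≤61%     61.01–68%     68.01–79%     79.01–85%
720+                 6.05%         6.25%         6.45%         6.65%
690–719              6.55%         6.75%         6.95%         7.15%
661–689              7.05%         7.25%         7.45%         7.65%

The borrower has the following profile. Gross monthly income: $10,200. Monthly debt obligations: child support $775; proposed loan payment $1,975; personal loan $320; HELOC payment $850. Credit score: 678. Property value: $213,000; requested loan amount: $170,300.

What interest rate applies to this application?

7.65%

Credit score 678 ≥ 661; Total monthly debts = (775 + 1,975 + 320 + 850) = 3,920. Debt-to-income = 3,920/10,200 = 38.4% — meets 41% limit
LTV = 170,300/213,000 = 80% ≤ 85%
Score 678 is in the 661–689 band; LTV 80% is in the 79.01–85% band → 7.65%.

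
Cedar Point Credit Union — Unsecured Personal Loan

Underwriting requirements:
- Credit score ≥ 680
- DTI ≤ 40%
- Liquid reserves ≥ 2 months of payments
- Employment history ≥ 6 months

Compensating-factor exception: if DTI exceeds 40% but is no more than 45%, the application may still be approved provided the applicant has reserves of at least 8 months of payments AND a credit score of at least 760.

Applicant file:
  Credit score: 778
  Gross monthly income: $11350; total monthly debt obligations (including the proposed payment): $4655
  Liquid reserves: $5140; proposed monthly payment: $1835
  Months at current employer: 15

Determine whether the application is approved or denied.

Denied

Credit score 778 ≥ 680 (meets base)
DTI: 4,655 ÷ 11,350 = 41%, over the 40% base limit.
Reserves = 5,140/1,835 = 2.8 months ≥ 2
Employment 15 ≥ 6 months
DTI 41% is within the 40%–45% exception band; checking compensating factors.
Override check — reserves: 2.8 mo (short of 8); score: 778 (ok).
Compensating-factor requirement not fully met.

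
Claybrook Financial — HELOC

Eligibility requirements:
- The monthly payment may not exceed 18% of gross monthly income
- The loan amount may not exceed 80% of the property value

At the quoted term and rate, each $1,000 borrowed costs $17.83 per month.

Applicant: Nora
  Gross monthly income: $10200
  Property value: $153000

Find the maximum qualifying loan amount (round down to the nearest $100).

Payment cap: 18% × $10,200 = $1,836/month.
At $17.83 per $1,000, that supports 1,836/17.83 × 1,000 ≈ $102,972 → $102,900.
LTV cap: 80% × $153,000 = $122,400 → $122,400.
Binding constraint: payment-to-income.

$102,900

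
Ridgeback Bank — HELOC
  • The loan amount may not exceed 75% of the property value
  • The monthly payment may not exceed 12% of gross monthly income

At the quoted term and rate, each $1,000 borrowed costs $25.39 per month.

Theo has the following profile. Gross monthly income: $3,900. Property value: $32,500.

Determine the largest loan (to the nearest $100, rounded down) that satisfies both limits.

$18,400

Payment cap: 12% × $3,900 = $468/month.
At $25.39 per $1,000, that supports 468/25.39 × 1,000 ≈ $18,432 → $18,400.
LTV cap: 75% × $32,500 = $24,375 → $24,300.
Binding constraint: payment-to-income.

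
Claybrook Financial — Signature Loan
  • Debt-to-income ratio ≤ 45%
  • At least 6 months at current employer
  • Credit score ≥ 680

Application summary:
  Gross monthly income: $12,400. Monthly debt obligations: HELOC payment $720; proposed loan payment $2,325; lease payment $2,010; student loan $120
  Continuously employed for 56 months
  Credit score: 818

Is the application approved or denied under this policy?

Approved

Total monthly debts = (720 + 2,325 + 2,010 + 120) = 5,175. DTI: 5,175 ÷ 12,400 = 41.7%, within the 45% cap
Employment 56 ≥ 6 months
Credit score 818 ≥ 680 (meets)
All criteria satisfied.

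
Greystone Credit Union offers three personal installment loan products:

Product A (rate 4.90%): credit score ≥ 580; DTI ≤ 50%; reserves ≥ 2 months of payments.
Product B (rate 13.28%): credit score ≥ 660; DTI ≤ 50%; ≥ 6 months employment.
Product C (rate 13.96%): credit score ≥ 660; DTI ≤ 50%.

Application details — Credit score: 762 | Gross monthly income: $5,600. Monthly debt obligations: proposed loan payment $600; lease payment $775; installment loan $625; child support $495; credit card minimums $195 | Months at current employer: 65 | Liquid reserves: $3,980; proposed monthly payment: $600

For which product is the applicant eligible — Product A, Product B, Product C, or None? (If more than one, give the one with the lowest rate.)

Total debts = (600 + 775 + 625 + 495 + 195) = 2,690; DTI = 2,690/5,600 = 48%.
Reserves = 3,980/600 = 6.6 months.
Product A: score 762 ≥ 580; DTI 48% ≤ 50%; reserves 6.6 ≥ 2 mo → qualifies.
Product B: score 762 ≥ 660; DTI 48% ≤ 50%; employment 65 ≥ 6 mo → qualifies.
Product C: score 762 ≥ 660; DTI 48% ≤ 50% → qualifies.
Qualifying: Product A, Product B, Product C. Lowest rate is 4.90% → Product A.

Product A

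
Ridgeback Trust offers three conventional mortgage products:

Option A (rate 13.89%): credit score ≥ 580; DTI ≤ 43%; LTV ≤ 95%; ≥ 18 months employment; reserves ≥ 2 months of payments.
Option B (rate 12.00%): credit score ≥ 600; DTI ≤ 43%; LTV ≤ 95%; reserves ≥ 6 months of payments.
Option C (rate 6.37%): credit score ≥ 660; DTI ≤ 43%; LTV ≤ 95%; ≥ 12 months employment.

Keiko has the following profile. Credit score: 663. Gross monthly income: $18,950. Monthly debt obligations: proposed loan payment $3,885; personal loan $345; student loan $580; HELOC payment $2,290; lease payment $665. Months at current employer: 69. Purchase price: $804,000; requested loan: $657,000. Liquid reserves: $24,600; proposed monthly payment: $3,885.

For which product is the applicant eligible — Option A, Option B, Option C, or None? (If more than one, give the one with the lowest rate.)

Option C

Total debts = (3,885 + 345 + 580 + 2,290 + 665) = 7,765; DTI = 7,765/18,950 = 41%.
LTV = 657,000/804,000 = 81.7%.
Reserves = 24,600/3,885 = 6.3 months.
Option A: score 663 ≥ 580; DTI 41% ≤ 43%; LTV 81.7% ≤ 95%; employment 69 ≥ 18 mo; reserves 6.3 ≥ 2 mo → qualifies.
Option B: score 663 ≥ 600; DTI 41% ≤ 43%; LTV 81.7% ≤ 95%; reserves 6.3 ≥ 6 mo → qualifies.
Option C: score 663 ≥ 660; DTI 41% ≤ 43%; LTV 81.7% ≤ 95%; employment 69 ≥ 12 mo → qualifies.
Qualifying: Option A, Option B, Option C. Lowest rate is 6.37% → Option C.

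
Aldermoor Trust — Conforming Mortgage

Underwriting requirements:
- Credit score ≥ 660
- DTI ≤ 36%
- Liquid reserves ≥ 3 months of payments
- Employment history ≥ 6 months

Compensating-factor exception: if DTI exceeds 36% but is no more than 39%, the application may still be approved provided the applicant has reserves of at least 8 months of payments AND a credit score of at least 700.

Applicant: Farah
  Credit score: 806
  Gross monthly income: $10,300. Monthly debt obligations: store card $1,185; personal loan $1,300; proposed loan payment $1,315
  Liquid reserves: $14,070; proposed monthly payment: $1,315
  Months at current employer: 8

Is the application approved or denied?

Credit score 806 ≥ 660 (meets base)
Total debts = (1,185 + 1,300 + 1,315) = 3,800. DTI: 3,800 ÷ 10,300 = 36.9%, over the 36% base limit.
Reserves: 14,070 ÷ 1,315 = 10.7 months (meets 3-month minimum)
Employment 8 ≥ 6 months
36.9% falls in the override range (36%–39%), so the compensating-factor test applies.
Reserves 10.7 ≥ 8 months; credit score 806 ≥ 700.
Both compensating conditions met → exception applies.

Approved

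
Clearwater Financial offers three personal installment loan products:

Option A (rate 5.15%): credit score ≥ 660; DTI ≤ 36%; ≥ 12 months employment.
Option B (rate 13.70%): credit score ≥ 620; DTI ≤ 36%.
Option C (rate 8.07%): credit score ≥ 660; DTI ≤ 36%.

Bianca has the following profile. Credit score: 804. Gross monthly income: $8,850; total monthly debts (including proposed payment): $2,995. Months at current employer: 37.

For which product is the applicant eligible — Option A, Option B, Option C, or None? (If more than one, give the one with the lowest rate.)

DTI = 2,995/8,850 = 33.8%.
Option A: score 804 ≥ 660; DTI 33.8% ≤ 36%; employment 37 ≥ 12 mo → qualifies.
Option B: score 804 ≥ 620; DTI 33.8% ≤ 36% → qualifies.
Option C: score 804 ≥ 660; DTI 33.8% ≤ 36% → qualifies.
Qualifying: Option A, Option B, Option C. Lowest rate is 5.15% → Option A.

Option A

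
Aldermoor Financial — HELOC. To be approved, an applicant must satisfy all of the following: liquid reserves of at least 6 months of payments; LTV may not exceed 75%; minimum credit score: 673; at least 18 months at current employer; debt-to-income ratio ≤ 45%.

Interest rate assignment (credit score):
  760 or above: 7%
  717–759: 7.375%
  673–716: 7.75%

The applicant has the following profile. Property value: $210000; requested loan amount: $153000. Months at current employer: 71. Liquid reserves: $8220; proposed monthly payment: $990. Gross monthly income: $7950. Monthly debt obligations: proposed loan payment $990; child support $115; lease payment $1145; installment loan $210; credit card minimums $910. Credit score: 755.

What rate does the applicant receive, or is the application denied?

Credit score 755 ≥ 673 (meets minimum)
Total monthly debts = (990 + 115 + 1,145 + 210 + 910) = 3,370. DTI: 3,370 ÷ 7,950 = 42.4%, within the 45% cap
Reserves = 8,220/990 = 8.3 months ≥ 6
Employment 71 ≥ 18 months
Loan-to-value = 153,000/210,000 = 72.9% — pass (75% max)
All requirements met. Score 755 falls in the 717–759 tier → 7.375%.

Approved at 7.375%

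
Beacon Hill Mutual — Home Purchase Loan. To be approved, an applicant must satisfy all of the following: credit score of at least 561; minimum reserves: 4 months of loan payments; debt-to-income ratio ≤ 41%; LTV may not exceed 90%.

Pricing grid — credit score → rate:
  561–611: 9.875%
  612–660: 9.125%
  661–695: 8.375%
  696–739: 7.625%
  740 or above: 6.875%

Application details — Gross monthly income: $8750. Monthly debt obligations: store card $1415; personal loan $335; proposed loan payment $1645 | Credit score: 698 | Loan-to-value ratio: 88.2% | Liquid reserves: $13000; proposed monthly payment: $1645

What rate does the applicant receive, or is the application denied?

Approved at 7.625%

Credit score 698 ≥ 561 (meets minimum)
Total monthly debts = (1,415 + 335 + 1,645) = 3,395. DTI: 3,395 ÷ 8,750 = 38.8%, within the 41% cap
Reserves: 13,000 ÷ 1,645 = 7.9 months (meets 4-month minimum)
LTV 88.2% ≤ 90%
All requirements met. Score 698 falls in the 696–739 tier → 7.625%.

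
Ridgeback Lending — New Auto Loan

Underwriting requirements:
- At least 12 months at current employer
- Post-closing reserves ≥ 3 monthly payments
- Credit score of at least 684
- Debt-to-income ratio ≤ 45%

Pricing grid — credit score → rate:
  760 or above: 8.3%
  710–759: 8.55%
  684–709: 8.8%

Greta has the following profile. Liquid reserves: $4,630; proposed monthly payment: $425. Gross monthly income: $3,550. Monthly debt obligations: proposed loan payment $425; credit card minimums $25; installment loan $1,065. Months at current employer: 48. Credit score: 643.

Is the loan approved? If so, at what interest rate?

Credit score 643 < 684 (below minimum)
Total monthly debts = (425 + 25 + 1,065) = 1,515. DTI: 1,515 ÷ 3,550 = 42.7%, within the 45% cap
Liquid reserves cover 4,630/425 = 10.9 months — ≥ 3 required
Employment 48 ≥ 12 months
Not all requirements met → denied.

Denied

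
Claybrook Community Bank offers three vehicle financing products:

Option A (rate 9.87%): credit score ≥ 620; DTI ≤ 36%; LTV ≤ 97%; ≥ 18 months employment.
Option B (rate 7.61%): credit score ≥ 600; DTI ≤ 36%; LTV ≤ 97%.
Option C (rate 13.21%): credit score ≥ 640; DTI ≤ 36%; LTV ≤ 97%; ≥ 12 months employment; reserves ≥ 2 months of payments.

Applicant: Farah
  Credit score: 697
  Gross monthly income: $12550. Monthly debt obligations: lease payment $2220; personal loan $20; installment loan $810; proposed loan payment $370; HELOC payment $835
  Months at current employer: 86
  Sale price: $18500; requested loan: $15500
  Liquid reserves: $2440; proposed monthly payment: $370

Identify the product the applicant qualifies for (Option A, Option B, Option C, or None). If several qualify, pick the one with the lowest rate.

Total debts = (2,220 + 20 + 810 + 370 + 835) = 4,255; DTI = 4,255/12,550 = 33.9%.
LTV = 15,500/18,500 = 83.8%.
Reserves = 2,440/370 = 6.6 months.
Option A: score 697 ≥ 620; DTI 33.9% ≤ 36%; LTV 83.8% ≤ 97%; employment 86 ≥ 18 mo → qualifies.
Option B: score 697 ≥ 600; DTI 33.9% ≤ 36%; LTV 83.8% ≤ 97% → qualifies.
Option C: score 697 ≥ 640; DTI 33.9% ≤ 36%; LTV 83.8% ≤ 97%; employment 86 ≥ 12 mo; reserves 6.6 ≥ 2 mo → qualifies.
Qualifying: Option A, Option B, Option C. Lowest rate is 7.61% → Option B.

Option B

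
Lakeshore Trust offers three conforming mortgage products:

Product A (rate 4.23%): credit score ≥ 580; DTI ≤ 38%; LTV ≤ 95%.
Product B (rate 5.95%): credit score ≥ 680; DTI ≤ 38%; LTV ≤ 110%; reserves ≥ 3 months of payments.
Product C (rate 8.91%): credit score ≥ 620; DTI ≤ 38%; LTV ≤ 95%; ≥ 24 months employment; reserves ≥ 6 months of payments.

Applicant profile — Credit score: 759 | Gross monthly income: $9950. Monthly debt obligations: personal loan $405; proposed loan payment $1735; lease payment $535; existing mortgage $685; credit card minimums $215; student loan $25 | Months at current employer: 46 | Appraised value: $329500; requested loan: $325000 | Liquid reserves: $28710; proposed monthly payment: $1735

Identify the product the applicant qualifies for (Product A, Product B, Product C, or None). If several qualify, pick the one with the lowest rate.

Product B

Total debts = (405 + 1,735 + 535 + 685 + 215 + 25) = 3,600; DTI = 3,600/9,950 = 36.2%.
LTV = 325,000/329,500 = 98.6%.
Reserves = 28,710/1,735 = 16.5 months.
Product A: score 759 ≥ 580; DTI 36.2% ≤ 38%; LTV 98.6% > 95% → does not qualify.
Product B: score 759 ≥ 680; DTI 36.2% ≤ 38%; LTV 98.6% ≤ 110%; reserves 16.5 ≥ 3 mo → qualifies.
Product C: score 759 ≥ 620; DTI 36.2% ≤ 38%; LTV 98.6% > 95%; employment 46 ≥ 24 mo; reserves 16.5 ≥ 6 mo → does not qualify.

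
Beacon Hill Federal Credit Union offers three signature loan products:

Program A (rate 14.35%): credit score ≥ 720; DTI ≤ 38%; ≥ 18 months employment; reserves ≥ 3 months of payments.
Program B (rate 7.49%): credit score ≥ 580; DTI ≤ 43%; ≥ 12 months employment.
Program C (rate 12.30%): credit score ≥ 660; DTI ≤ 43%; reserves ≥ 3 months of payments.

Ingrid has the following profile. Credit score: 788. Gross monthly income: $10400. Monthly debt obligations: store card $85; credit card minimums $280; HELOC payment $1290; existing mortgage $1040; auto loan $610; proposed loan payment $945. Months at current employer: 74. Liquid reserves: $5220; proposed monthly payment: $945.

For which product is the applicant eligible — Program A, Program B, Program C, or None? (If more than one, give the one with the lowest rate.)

Total debts = (85 + 280 + 1,290 + 1,040 + 610 + 945) = 4,250; DTI = 4,250/10,400 = 40.9%.
Reserves = 5,220/945 = 5.5 months.
Program A: score 788 ≥ 720; DTI 40.9% > 38%; employment 74 ≥ 18 mo; reserves 5.5 ≥ 3 mo → does not qualify.
Program B: score 788 ≥ 580; DTI 40.9% ≤ 43%; employment 74 ≥ 12 mo → qualifies.
Program C: score 788 ≥ 660; DTI 40.9% ≤ 43%; reserves 5.5 ≥ 3 mo → qualifies.
Qualifying: Program B, Program C. Lowest rate is 7.49% → Program B.

Program B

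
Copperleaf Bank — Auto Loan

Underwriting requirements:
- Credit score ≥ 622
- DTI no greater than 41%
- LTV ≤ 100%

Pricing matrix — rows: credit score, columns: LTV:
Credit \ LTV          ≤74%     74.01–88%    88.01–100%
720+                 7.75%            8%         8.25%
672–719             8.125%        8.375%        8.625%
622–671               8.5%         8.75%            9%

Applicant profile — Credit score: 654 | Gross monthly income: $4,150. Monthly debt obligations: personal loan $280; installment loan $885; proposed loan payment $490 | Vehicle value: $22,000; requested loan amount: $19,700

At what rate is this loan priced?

Credit score 654 ≥ 622; Total monthly debts = (280 + 885 + 490) = 1,655. Debt-to-income = 1,655/4,150 = 39.9% — meets 41% limit
LTV: 19,700 ÷ 22,000 = 89.5%, within 100% cap
Credit 654 → row 622–671; LTV 89.5% → column 88.01–100%. Grid cell → 9%.

9%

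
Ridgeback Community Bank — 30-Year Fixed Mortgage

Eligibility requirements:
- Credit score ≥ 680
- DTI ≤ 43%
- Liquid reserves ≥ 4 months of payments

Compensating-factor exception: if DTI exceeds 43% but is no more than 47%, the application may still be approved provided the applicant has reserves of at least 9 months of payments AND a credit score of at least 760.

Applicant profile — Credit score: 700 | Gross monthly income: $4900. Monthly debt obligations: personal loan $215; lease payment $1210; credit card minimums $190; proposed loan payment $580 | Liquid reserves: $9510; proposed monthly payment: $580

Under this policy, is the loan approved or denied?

Credit score 700 ≥ 680 (meets base)
Total debts = (215 + 1,210 + 190 + 580) = 2,195. DTI: 2,195 ÷ 4,900 = 44.8%, over the 43% base limit.
Reserves: 9,510 ÷ 580 = 16.4 months (meets 4-month minimum)
DTI 44.8% is within the 43%–47% exception band; checking compensating factors.
Reserves 16.4 ≥ 9 months; credit score 700 < 760.
Override conditions not both satisfied; exception does not apply.

Denied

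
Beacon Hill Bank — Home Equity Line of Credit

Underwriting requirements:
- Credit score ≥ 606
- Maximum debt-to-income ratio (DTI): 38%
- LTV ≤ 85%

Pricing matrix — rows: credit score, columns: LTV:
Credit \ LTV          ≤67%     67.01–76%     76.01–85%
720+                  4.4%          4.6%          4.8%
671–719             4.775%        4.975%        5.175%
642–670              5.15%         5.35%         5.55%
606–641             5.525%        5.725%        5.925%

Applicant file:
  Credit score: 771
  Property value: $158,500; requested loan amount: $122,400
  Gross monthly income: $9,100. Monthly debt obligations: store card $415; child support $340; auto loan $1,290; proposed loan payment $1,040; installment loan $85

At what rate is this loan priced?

4.8%

Credit score 771 ≥ 606; Total monthly debts = (415 + 340 + 1,290 + 1,040 + 85) = 3,170. DTI = 3,170/9,100 = 34.8% ≤ 38%
LTV: 122,400 ÷ 158,500 = 77.2%, within 85% cap
Row: 771 falls in 720+. Column: 77.2% falls in 76.01–85%. Rate = 4.8%.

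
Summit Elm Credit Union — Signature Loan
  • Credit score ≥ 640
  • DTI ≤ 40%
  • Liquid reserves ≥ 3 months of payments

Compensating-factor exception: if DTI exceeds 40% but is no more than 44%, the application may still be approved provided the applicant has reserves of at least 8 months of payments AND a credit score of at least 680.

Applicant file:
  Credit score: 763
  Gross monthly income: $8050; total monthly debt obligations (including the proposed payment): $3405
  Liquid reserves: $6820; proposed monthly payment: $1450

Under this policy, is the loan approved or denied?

Denied

Credit score 763 ≥ 640 (meets base)
DTI = 3,405/8,050 = 42.3% > 40% — standard DTI limit exceeded.
Liquid reserves cover 6,820/1,450 = 4.7 months — ≥ 3 required
DTI 42.3% is within the 40%–44% exception band; checking compensating factors.
Reserves 4.7 < 8 months; credit score 763 ≥ 680.
Override conditions not both satisfied; exception does not apply.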